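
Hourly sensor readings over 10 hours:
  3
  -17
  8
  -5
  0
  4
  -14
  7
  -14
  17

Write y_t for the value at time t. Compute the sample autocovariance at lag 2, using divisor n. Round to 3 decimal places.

Mean ȳ = (3 − 17 + 8 − 5 + 0 + 4 − 14 + 7 − 14 + 17)/10 = -1.1000
Σ_{t=1}^{8}(y_t−ȳ)(y_{t+2}−ȳ) = 429.5800
γ_2 = 429.5800 / 10 = 42.958

42.958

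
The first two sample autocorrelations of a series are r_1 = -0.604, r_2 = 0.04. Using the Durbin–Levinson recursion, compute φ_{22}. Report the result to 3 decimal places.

φ_{22} = (r_2 − r_1²) / (1 − r_1²)
r_1² = (-0.604)² = 0.364816
Numerator = 0.04 − 0.3648 = -0.3248; denominator = 1 − 0.3648 = 0.6352
φ_{22} = -0.3248 / 0.6352 = -0.511

-0.511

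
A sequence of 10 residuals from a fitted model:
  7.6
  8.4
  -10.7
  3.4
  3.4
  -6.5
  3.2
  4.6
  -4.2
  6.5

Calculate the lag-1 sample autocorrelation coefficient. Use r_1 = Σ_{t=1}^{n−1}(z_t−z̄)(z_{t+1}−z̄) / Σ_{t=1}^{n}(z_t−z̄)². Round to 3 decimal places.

-0.349

Mean z̄ = (7.6 + 8.4 − 10.7 + 3.4 + 3.4 − 6.5 + 3.2 + 4.6 − 4.2 + 6.5)/10 = 1.5700
Numerator Σ_{t=1}^{9}(z_t−z̄)(z_{t+1}−z̄) = -130.6369
Denominator Σ(z_t−z̄)² = 374.8210
r_1 = -130.6369 / 374.8210 = -0.349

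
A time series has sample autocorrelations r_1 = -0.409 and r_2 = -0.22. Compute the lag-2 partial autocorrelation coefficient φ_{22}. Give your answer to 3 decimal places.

φ_{22} = (r_2 − r_1²) / (1 − r_1²)
r_1² = (-0.409)² = 0.167281
Numerator = -0.22 − 0.1673 = -0.3873; denominator = 1 − 0.1673 = 0.8327
φ_{22} = -0.3873 / 0.8327 = -0.465

-0.465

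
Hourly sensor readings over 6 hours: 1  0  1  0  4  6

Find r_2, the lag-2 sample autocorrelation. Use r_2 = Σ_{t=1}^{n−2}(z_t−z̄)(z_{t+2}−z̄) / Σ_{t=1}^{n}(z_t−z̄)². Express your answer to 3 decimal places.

Mean z̄ = (1 + 0 + 1 + 0 + 4 + 6)/6 = 2.0000
Deviations from mean: -1.0000, -2.0000, -1.0000, -2.0000, 2.0000, 4.0000
Σ(z_t−z̄)(z_{t+2}−z̄) = (1.0000) + (4.0000) + (-2.0000) + (-8.0000) = -5.0000
Denominator Σ(z_t−z̄)² = 30.0000
r_2 = -5.0000 / 30.0000 = -0.167

-0.167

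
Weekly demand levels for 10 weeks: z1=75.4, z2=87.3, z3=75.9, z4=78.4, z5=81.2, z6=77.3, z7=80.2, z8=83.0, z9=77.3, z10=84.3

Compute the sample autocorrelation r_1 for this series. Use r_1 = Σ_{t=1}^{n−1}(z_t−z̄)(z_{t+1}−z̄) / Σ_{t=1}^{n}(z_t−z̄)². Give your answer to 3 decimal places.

-0.595

Mean z̄ = (75.4 + 87.3 + 75.9 + 78.4 + 81.2 + 77.3 + 80.2 + 83.0 + 77.3 + 84.3)/10 = 80.0300
Numerator Σ_{t=1}^{9}(z_t−z̄)(z_{t+1}−z̄) = -81.7789
Denominator Σ(z_t−z̄)² = 137.3610
r_1 = -81.7789 / 137.3610 = -0.595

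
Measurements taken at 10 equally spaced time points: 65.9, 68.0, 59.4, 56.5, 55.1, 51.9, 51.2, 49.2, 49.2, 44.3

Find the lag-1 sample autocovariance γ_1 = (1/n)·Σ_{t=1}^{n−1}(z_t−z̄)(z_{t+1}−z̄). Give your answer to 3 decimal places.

Mean z̄ = (65.9 + 68.0 + 59.4 + 56.5 + 55.1 + 51.9 + 51.2 + 49.2 + 49.2 + 44.3)/10 = 55.0700
Σ_{t=1}^{9}(z_t−z̄)(z_{t+1}−z̄) = 334.8201
γ_1 = 334.8201 / 10 = 33.482

33.482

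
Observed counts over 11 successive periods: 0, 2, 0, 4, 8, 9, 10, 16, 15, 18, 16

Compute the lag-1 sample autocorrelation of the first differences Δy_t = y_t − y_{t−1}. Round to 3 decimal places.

-0.424

First differences Δy: 2, -2, 4, 4, 1, 1, 6, -1, 3, -2
Mean of differences = 1.6000
Numerator Σ(Δy_t−Δȳ)(Δy_{t+1}−Δȳ) = -28.1600
Denominator Σ(Δy_t−Δȳ)² = 66.4000
r_1(Δy) = -28.1600 / 66.4000 = -0.424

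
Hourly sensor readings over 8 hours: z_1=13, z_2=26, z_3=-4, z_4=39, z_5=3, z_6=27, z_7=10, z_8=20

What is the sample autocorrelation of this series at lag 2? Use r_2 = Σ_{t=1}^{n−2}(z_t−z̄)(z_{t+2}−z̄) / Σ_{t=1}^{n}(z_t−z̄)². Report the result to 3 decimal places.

Mean z̄ = (13 + 26 − 4 + 39 + 3 + 27 + 10 + 20)/8 = 16.7500
Σ(z_t−z̄)(z_{t+2}−z̄) = (77.8125) + (205.8125) + (285.3125) + (228.0625) + (92.8125) + (33.3125) = 923.1250
Denominator Σ(z_t−z̄)² = 1375.5000
r_2 = 923.1250 / 1375.5000 = 0.671

0.671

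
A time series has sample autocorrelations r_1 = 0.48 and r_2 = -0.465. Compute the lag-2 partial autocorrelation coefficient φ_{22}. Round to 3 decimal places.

-0.904

φ_{22} = (r_2 − r_1²) / (1 − r_1²)
r_1² = (0.48)² = 0.2304
Numerator = -0.465 − 0.2304 = -0.6954; denominator = 1 − 0.2304 = 0.7696
φ_{22} = -0.6954 / 0.7696 = -0.904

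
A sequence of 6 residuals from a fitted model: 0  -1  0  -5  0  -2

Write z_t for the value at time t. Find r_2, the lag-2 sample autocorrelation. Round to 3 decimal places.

Mean z̄ = (0 − 1 + 0 − 5 + 0 − 2)/6 = -1.3333
Deviations from mean: 1.3333, 0.3333, 1.3333, -3.6667, 1.3333, -0.6667
Σ(z_t−z̄)(z_{t+2}−z̄) = (1.7778) + (-1.2222) + (1.7778) + (2.4444) = 4.7778
Denominator Σ(z_t−z̄)² = 19.3333
r_2 = 4.7778 / 19.3333 = 0.247

0.247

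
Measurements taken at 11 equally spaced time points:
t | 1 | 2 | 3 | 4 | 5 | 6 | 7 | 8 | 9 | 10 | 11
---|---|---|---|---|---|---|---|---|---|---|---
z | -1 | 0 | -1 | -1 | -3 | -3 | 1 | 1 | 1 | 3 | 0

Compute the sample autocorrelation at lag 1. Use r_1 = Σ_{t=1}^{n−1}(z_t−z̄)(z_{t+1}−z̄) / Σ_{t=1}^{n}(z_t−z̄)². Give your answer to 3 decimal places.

Mean z̄ = (-1 + 0 − 1 − 1 − 3 − 3 + 1 + 1 + 1 + 3 + 0)/11 = -0.2727
Numerator Σ_{t=1}^{10}(z_t−z̄)(z_{t+1}−z̄) = 14.3802
Denominator Σ(z_t−z̄)² = 32.1818
r_1 = 14.3802 / 32.1818 = 0.447

0.447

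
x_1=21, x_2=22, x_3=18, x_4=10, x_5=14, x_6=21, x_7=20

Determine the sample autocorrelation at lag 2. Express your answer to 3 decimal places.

-0.542

Mean x̄ = (21 + 22 + 18 + 10 + 14 + 21 + 20)/7 = 18.0000
Deviations from mean: 3.0000, 4.0000, 0.0000, -8.0000, -4.0000, 3.0000, 2.0000
Σ(x_t−x̄)(x_{t+2}−x̄) = (0.0000) + (-32.0000) + (0.0000) + (-24.0000) + (-8.0000) = -64.0000
Denominator Σ(x_t−x̄)² = 118.0000
r_2 = -64.0000 / 118.0000 = -0.542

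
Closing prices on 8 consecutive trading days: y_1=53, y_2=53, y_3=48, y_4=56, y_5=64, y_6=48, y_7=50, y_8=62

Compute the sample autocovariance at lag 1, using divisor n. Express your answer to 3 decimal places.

Mean ȳ = (53 + 53 + 48 + 56 + 64 + 48 + 50 + 62)/8 = 54.2500
Σ_{t=1}^{7}(y_t−ȳ)(y_{t+1}−ȳ) = -51.8125
γ_1 = -51.8125 / 8 = -6.477

-6.477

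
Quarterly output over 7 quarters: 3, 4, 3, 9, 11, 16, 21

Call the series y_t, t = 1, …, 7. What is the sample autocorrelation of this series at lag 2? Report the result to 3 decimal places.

0.170

Mean ȳ = (3 + 4 + 3 + 9 + 11 + 16 + 21)/7 = 9.5714
Deviations from mean: -6.5714, -5.5714, -6.5714, -0.5714, 1.4286, 6.4286, 11.4286
Σ(y_t−ȳ)(y_{t+2}−ȳ) = (43.1837) + (3.1837) + (-9.3878) + (-3.6735) + (16.3265) = 49.6327
Denominator Σ(y_t−ȳ)² = 291.7143
r_2 = 49.6327 / 291.7143 = 0.170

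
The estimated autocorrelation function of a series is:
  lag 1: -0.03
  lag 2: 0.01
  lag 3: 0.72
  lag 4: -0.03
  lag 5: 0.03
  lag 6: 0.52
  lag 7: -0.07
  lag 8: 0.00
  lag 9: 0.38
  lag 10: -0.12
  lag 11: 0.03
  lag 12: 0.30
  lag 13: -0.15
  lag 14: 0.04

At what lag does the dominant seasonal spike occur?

The largest autocorrelation is r_3 = 0.72, with weaker echoes at lags 6 (0.52), 9 (0.38) and 12 (0.30); the remaining lags stay at or below 0.04.
The dominant spike at lag 3 indicates a seasonal period of 3.

3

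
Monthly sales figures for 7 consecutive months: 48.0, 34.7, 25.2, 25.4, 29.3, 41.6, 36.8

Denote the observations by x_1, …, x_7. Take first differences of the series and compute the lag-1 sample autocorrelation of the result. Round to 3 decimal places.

0.284

First differences Δx: -13.3, -9.5, 0.2, 3.9, 12.3, -4.8
Mean of differences = -1.8667
Numerator Σ(Δx_t−Δx̄)(Δx_{t+1}−Δx̄) = 123.5556
Denominator Σ(Δx_t−Δx̄)² = 435.8133
r_1(Δx) = 123.5556 / 435.8133 = 0.284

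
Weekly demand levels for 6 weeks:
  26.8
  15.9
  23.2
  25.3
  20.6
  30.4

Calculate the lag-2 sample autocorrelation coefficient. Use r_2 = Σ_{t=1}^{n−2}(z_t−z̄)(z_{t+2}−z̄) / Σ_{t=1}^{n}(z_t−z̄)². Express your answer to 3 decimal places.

-0.014

Mean z̄ = (26.8 + 15.9 + 23.2 + 25.3 + 20.6 + 30.4)/6 = 23.7000
Σ(z_t−z̄)(z_{t+2}−z̄) = (-1.5500) + (-12.4800) + (1.5500) + (10.7200) = -1.7600
Denominator Σ(z_t−z̄)² = 127.7600
r_2 = -1.7600 / 127.7600 = -0.014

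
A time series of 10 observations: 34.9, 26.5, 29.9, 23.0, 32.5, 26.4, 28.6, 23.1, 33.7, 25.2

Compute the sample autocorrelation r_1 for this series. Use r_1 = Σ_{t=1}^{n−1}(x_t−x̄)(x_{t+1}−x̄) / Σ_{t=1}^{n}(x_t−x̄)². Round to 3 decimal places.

Mean x̄ = (34.9 + 26.5 + 29.9 + 23.0 + 32.5 + 26.4 + 28.6 + 23.1 + 33.7 + 25.2)/10 = 28.3800
Numerator Σ_{t=1}^{9}(x_t−x̄)(x_{t+1}−x̄) = -100.2204
Denominator Σ(x_t−x̄)² = 164.5360
r_1 = -100.2204 / 164.5360 = -0.609

-0.609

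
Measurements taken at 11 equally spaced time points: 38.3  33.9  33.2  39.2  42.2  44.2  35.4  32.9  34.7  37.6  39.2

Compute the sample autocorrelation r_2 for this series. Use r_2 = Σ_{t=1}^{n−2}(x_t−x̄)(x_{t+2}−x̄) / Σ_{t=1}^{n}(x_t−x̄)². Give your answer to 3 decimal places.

Mean x̄ = (38.3 + 33.9 + 33.2 + 39.2 + 42.2 + 44.2 + 35.4 + 32.9 + 34.7 + 37.6 + 39.2)/11 = 37.3455
Numerator Σ_{t=1}^{9}(x_t−x̄)(x_{t+2}−x̄) = -58.5660
Denominator Σ(x_t−x̄)² = 138.0073
r_2 = -58.5660 / 138.0073 = -0.424

-0.424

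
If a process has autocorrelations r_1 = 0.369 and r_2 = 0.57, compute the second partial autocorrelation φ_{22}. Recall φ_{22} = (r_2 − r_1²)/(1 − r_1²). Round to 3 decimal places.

0.502

φ_{22} = (r_2 − r_1²) / (1 − r_1²)
r_1² = (0.369)² = 0.136161
Numerator = 0.57 − 0.1362 = 0.4338; denominator = 1 − 0.1362 = 0.8638
φ_{22} = 0.4338 / 0.8638 = 0.502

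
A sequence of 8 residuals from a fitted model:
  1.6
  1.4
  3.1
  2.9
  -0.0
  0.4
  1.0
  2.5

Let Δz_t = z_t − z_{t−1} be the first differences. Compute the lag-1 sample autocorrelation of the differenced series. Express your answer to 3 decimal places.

-0.006

First differences Δz: -0.2, 1.7, -0.2, -2.9, 0.4, 0.6, 1.5
Mean of differences = 0.1286
Numerator Σ(Δz_t−Δz̄)(Δz_{t+1}−Δz̄) = -0.0851
Denominator Σ(Δz_t−Δz̄)² = 14.0343
r_1(Δz) = -0.0851 / 14.0343 = -0.006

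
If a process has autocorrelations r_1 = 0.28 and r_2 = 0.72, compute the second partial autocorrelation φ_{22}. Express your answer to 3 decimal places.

φ_{22} = (r_2 − r_1²) / (1 − r_1²)
r_1² = (0.28)² = 0.0784
Numerator = 0.72 − 0.0784 = 0.6416; denominator = 1 − 0.0784 = 0.9216
φ_{22} = 0.6416 / 0.9216 = 0.696

0.696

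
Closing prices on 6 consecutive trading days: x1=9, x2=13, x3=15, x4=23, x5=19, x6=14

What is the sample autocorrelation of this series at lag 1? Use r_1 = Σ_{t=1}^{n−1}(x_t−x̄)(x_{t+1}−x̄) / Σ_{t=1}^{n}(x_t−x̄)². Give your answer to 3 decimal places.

0.291

Mean x̄ = (9 + 13 + 15 + 23 + 19 + 14)/6 = 15.5000
Numerator Σ_{t=1}^{5}(x_t−x̄)(x_{t+1}−x̄) = 34.7500
Denominator Σ(x_t−x̄)² = 119.5000
r_1 = 34.7500 / 119.5000 = 0.291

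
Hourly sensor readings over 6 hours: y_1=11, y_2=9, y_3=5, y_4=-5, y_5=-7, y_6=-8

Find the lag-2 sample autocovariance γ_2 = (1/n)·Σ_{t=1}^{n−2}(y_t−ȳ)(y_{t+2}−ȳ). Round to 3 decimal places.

Mean ȳ = (11 + 9 + 5 − 5 − 7 − 8)/6 = 0.8333
Deviations: 10.1667, 8.1667, 4.1667, -5.8333, -7.8333, -8.8333
Σ_{t=1}^{4}(y_t−ȳ)(y_{t+2}−ȳ) = 13.6111
γ_2 = 13.6111 / 6 = 2.269

2.269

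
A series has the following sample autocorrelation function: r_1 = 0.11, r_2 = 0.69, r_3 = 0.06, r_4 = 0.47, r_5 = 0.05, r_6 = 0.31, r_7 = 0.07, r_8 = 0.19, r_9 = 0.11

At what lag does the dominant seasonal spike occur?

2

The largest autocorrelation is r_2 = 0.69, with weaker echoes at lags 4 (0.47), 6 (0.31) and 8 (0.19); the remaining lags stay at or below 0.11.
The dominant spike at lag 2 indicates a seasonal period of 2.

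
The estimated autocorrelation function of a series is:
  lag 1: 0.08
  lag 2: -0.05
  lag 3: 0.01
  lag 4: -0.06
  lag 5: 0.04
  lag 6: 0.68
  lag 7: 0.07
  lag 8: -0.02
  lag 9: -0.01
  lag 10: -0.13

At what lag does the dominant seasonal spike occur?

The largest autocorrelation is r_6 = 0.68; the remaining lags stay at or below 0.08.
The dominant spike at lag 6 indicates a seasonal period of 6.

6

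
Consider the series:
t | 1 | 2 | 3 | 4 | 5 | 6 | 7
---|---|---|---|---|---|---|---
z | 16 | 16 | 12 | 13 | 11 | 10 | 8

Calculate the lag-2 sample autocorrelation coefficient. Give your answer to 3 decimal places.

Mean z̄ = (16 + 16 + 12 + 13 + 11 + 10 + 8)/7 = 12.2857
Deviations from mean: 3.7143, 3.7143, -0.2857, 0.7143, -1.2857, -2.2857, -4.2857
Σ(z_t−z̄)(z_{t+2}−z̄) = (-1.0612) + (2.6531) + (0.3673) + (-1.6327) + (5.5102) = 5.8367
Denominator Σ(z_t−z̄)² = 53.4286
r_2 = 5.8367 / 53.4286 = 0.109

0.109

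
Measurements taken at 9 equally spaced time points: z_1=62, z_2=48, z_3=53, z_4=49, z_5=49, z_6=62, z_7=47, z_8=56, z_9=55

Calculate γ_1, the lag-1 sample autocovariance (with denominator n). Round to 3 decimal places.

Mean z̄ = (62 + 48 + 53 + 49 + 49 + 62 + 47 + 56 + 55)/9 = 53.4444
Σ_{t=1}^{8}(z_t−z̄)(z_{t+1}−z̄) = -128.0864
γ_1 = -128.0864 / 9 = -14.232

-14.232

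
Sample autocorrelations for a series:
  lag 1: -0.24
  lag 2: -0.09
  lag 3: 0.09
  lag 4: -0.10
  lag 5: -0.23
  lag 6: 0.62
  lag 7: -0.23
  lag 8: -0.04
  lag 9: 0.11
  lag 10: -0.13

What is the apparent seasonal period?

The largest autocorrelation is r_6 = 0.62; the remaining lags stay at or below 0.11.
The dominant spike at lag 6 indicates a seasonal period of 6.

6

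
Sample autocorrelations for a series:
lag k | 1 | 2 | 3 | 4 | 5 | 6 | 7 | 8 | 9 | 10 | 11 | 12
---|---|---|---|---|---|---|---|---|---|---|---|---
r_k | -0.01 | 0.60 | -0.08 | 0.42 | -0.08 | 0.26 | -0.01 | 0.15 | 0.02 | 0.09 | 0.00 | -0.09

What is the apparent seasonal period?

2

The largest autocorrelation is r_2 = 0.60, with weaker echoes at lags 4 (0.42), 6 (0.26) and 8 (0.15); the remaining lags stay at or below 0.09.
The dominant spike at lag 2 indicates a seasonal period of 2.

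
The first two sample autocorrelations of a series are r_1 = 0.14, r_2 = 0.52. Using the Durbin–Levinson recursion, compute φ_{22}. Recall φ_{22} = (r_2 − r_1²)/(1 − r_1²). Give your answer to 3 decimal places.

0.510

φ_{22} = (r_2 − r_1²) / (1 − r_1²)
r_1² = (0.14)² = 0.0196
Numerator = 0.52 − 0.0196 = 0.5004; denominator = 1 − 0.0196 = 0.9804
φ_{22} = 0.5004 / 0.9804 = 0.510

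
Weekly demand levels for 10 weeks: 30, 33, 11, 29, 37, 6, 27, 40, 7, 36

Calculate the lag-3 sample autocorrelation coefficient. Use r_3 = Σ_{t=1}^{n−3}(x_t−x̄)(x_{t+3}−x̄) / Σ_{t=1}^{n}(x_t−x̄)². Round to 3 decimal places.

0.632

Mean x̄ = (30 + 33 + 11 + 29 + 37 + 6 + 27 + 40 + 7 + 36)/10 = 25.6000
Σ(x_t−x̄)(x_{t+3}−x̄) = (14.9600) + (84.3600) + (286.1600) + (4.7600) + (164.1600) + (364.5600) + (14.5600) = 933.5200
Denominator Σ(x_t−x̄)² = 1476.4000
r_3 = 933.5200 / 1476.4000 = 0.632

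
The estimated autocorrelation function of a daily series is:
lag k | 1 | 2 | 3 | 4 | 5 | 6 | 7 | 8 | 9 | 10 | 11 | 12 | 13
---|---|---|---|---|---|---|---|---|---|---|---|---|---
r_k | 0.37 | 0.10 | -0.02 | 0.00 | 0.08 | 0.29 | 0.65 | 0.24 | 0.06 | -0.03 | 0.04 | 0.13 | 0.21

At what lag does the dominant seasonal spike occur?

The largest autocorrelation is r_7 = 0.65; the remaining lags stay at or below 0.37. The elevated value at lag 1 (0.37), dropping to 0.10 at lag 2, reflects decaying short-term dependence rather than seasonality.
The dominant spike at lag 7 indicates a seasonal period of 7.

7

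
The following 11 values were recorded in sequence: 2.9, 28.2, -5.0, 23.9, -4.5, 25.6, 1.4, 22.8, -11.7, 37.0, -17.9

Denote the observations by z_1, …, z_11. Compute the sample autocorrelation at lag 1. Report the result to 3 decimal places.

Mean z̄ = (2.9 + 28.2 − 5.0 + 23.9 − 4.5 + 25.6 + 1.4 + 22.8 − 11.7 + 37.0 − 17.9)/11 = 9.3364
Numerator Σ_{t=1}^{10}(z_t−z̄)(z_{t+1}−z̄) = -2881.7277
Denominator Σ(z_t−z̄)² = 3464.7255
r_1 = -2881.7277 / 3464.7255 = -0.832

-0.832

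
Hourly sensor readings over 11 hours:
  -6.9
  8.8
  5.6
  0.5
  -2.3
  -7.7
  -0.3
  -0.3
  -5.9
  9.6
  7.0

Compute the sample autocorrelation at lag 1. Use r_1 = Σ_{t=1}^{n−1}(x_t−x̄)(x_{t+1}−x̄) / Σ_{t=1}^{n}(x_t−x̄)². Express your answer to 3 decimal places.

0.041

Mean x̄ = (-6.9 + 8.8 + 5.6 + 0.5 − 2.3 − 7.7 − 0.3 − 0.3 − 5.9 + 9.6 + 7.0)/11 = 0.7364
Numerator Σ_{t=1}^{10}(x_t−x̄)(x_{t+1}−x̄) = 16.2169
Denominator Σ(x_t−x̄)² = 391.4255
r_1 = 16.2169 / 391.4255 = 0.041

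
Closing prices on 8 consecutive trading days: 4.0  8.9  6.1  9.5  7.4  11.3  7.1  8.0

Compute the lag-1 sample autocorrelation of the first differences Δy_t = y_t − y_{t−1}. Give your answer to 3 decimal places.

-0.733

First differences Δy: 4.9, -2.8, 3.4, -2.1, 3.9, -4.2, 0.9
Mean of differences = 0.5714
Numerator Σ(Δy_t−Δȳ)(Δy_{t+1}−Δȳ) = -58.0280
Denominator Σ(Δy_t−Δȳ)² = 79.1943
r_1(Δy) = -58.0280 / 79.1943 = -0.733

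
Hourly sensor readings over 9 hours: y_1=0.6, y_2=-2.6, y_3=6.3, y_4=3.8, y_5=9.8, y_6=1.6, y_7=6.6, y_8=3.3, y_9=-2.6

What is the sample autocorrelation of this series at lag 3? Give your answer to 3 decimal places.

-0.225

Mean ȳ = (0.6 − 2.6 + 6.3 + 3.8 + 9.8 + 1.6 + 6.6 + 3.3 − 2.6)/9 = 2.9778
Σ(y_t−ȳ)(y_{t+3}−ȳ) = (-1.9551) + (-38.0528) + (-4.5773) + (2.9783) + (2.1983) + (7.6849) = -31.7237
Denominator Σ(y_t−ȳ)² = 141.2556
r_3 = -31.7237 / 141.2556 = -0.225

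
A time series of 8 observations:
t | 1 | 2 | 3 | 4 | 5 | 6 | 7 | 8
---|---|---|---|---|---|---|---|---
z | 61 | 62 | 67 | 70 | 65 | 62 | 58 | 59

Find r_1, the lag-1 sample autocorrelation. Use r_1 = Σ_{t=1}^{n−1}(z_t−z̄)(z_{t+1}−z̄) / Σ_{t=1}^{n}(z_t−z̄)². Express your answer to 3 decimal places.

0.543

Mean z̄ = (61 + 62 + 67 + 70 + 65 + 62 + 58 + 59)/8 = 63.0000
Deviations from mean: -2.0000, -1.0000, 4.0000, 7.0000, 2.0000, -1.0000, -5.0000, -4.0000
Σ(z_t−z̄)(z_{t+1}−z̄) = (2.0000) + (-4.0000) + (28.0000) + (14.0000) + (-2.0000) + (5.0000) + (20.0000) = 63.0000
Denominator Σ(z_t−z̄)² = 116.0000
r_1 = 63.0000 / 116.0000 = 0.543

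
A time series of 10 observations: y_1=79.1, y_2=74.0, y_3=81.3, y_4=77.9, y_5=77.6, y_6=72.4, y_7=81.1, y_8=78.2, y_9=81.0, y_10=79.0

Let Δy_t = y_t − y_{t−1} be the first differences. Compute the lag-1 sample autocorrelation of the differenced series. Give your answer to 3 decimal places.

First differences Δy: -5.1, 7.3, -3.4, -0.3, -5.2, 8.7, -2.9, 2.8, -2.0
Mean of differences = -0.0111
Numerator Σ(Δy_t−Δȳ)(Δy_{t+1}−Δȳ) = -143.5823
Denominator Σ(Δy_t−Δȳ)² = 213.9289
r_1(Δy) = -143.5823 / 213.9289 = -0.671

-0.671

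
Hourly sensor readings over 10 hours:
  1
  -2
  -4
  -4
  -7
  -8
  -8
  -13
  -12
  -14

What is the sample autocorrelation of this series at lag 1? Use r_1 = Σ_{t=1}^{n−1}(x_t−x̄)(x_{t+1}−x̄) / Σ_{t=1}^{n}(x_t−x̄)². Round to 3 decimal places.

0.620

Mean x̄ = (1 − 2 − 4 − 4 − 7 − 8 − 8 − 13 − 12 − 14)/10 = -7.1000
Numerator Σ_{t=1}^{9}(x_t−x̄)(x_{t+1}−x̄) = 135.7900
Denominator Σ(x_t−x̄)² = 218.9000
r_1 = 135.7900 / 218.9000 = 0.620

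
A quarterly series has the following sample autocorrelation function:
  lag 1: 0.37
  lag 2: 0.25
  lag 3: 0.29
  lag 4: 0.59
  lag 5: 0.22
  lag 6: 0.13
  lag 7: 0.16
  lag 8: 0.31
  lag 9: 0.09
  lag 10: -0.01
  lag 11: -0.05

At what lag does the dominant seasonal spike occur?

The largest autocorrelation is r_4 = 0.59; the remaining lags stay at or below 0.37. The elevated value at lag 1 (0.37), dropping to 0.25 at lag 2, reflects decaying short-term dependence rather than seasonality.
The dominant spike at lag 4 indicates a seasonal period of 4.

4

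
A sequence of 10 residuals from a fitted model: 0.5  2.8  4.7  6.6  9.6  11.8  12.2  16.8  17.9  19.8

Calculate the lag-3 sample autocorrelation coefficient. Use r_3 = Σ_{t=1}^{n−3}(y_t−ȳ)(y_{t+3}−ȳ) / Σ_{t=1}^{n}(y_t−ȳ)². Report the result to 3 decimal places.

0.129

Mean ȳ = (0.5 + 2.8 + 4.7 + 6.6 + 9.6 + 11.8 + 12.2 + 16.8 + 17.9 + 19.8)/10 = 10.2700
Σ(y_t−ȳ)(y_{t+3}−ȳ) = (35.8559) + (5.0049) + (-8.5221) + (-7.0831) + (-4.3751) + (11.6739) + (18.3929) = 50.9473
Denominator Σ(y_t−ȳ)² = 393.9410
r_3 = 50.9473 / 393.9410 = 0.129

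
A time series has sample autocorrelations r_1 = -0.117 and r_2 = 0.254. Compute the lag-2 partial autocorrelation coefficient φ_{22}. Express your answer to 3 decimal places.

0.244

φ_{22} = (r_2 − r_1²) / (1 − r_1²)
r_1² = (-0.117)² = 0.013689
Numerator = 0.254 − 0.0137 = 0.2403; denominator = 1 − 0.0137 = 0.9863
φ_{22} = 0.2403 / 0.9863 = 0.244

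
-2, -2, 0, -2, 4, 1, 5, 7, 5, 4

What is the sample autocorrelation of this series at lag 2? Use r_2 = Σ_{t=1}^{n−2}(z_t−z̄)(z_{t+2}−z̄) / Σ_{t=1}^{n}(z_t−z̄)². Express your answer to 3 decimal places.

Mean z̄ = (-2 − 2 + 0 − 2 + 4 + 1 + 5 + 7 + 5 + 4)/10 = 2.0000
Numerator Σ_{t=1}^{8}(z_t−z̄)(z_{t+2}−z̄) = 44.0000
Denominator Σ(z_t−z̄)² = 104.0000
r_2 = 44.0000 / 104.0000 = 0.423

0.423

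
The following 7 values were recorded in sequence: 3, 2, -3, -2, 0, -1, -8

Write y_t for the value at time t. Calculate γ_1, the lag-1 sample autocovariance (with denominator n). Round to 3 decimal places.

Mean ȳ = (3 + 2 − 3 − 2 + 0 − 1 − 8)/7 = -1.2857
Σ_{t=1}^{6}(y_t−ȳ)(y_{t+1}−ȳ) = 7.2041
γ_1 = 7.2041 / 7 = 1.029

1.029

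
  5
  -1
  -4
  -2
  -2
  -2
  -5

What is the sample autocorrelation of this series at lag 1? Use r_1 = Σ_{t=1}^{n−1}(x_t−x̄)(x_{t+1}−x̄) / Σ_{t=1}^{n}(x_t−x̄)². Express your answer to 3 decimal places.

Mean x̄ = (5 − 1 − 4 − 2 − 2 − 2 − 5)/7 = -1.5714
Σ(x_t−x̄)(x_{t+1}−x̄) = (3.7551) + (-1.3878) + (1.0408) + (0.1837) + (0.1837) + (1.4694) = 5.2449
Denominator Σ(x_t−x̄)² = 61.7143
r_1 = 5.2449 / 61.7143 = 0.085

0.085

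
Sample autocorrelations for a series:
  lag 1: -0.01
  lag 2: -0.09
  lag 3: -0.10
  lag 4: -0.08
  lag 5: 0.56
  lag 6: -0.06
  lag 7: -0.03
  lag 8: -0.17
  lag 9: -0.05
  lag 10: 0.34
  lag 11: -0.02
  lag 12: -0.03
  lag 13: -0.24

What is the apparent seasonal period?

5

The largest autocorrelation is r_5 = 0.56, with a weaker echo at lag 10 (0.34); the remaining lags stay at or below -0.01.
The dominant spike at lag 5 indicates a seasonal period of 5.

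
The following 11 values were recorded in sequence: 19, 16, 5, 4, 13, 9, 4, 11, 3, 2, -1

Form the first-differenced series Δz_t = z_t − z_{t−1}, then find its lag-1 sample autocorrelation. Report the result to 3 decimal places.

-0.277

First differences Δz: -3, -11, -1, 9, -4, -5, 7, -8, -1, -3
Mean of differences = -2.0000
Numerator Σ(Δz_t−Δz̄)(Δz_{t+1}−Δz̄) = -93.0000
Denominator Σ(Δz_t−Δz̄)² = 336.0000
r_1(Δz) = -93.0000 / 336.0000 = -0.277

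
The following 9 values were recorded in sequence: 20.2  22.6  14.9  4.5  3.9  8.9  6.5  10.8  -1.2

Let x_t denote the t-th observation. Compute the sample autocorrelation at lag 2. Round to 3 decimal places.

Mean x̄ = (20.2 + 22.6 + 14.9 + 4.5 + 3.9 + 8.9 + 6.5 + 10.8 − 1.2)/9 = 10.1222
Σ(x_t−x̄)(x_{t+2}−x̄) = (48.1494) + (-70.1528) + (-29.7284) + (6.8716) + (22.5383) + (-0.8284) + (41.0116) = 17.8612
Denominator Σ(x_t−x̄)² = 493.6756
r_2 = 17.8612 / 493.6756 = 0.036

0.036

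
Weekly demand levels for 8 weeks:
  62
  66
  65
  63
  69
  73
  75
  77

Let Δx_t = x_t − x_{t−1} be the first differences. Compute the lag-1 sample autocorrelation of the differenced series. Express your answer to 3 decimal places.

-0.038

First differences Δx: 4, -1, -2, 6, 4, 2, 2
Mean of differences = 2.1429
Numerator Σ(Δx_t−Δx̄)(Δx_{t+1}−Δx̄) = -1.8776
Denominator Σ(Δx_t−Δx̄)² = 48.8571
r_1(Δx) = -1.8776 / 48.8571 = -0.038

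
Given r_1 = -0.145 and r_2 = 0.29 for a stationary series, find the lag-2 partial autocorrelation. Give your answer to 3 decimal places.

φ_{22} = (r_2 − r_1²) / (1 − r_1²)
r_1² = (-0.145)² = 0.021025
Numerator = 0.29 − 0.0210 = 0.2690; denominator = 1 − 0.0210 = 0.9790
φ_{22} = 0.2690 / 0.9790 = 0.275

0.275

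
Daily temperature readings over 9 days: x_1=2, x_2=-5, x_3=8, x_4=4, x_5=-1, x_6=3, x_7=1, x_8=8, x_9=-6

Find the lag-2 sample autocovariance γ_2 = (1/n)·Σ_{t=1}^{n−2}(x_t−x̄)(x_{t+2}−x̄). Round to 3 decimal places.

-1.241

Mean x̄ = (2 − 5 + 8 + 4 − 1 + 3 + 1 + 8 − 6)/9 = 1.5556
Σ_{t=1}^{7}(x_t−x̄)(x_{t+2}−x̄) = -11.1728
γ_2 = -11.1728 / 9 = -1.241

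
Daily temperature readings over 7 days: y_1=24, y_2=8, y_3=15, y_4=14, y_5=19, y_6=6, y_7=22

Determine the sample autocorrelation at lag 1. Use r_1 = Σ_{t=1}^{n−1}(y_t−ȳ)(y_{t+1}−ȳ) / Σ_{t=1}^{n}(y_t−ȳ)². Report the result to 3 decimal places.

-0.583

Mean ȳ = (24 + 8 + 15 + 14 + 19 + 6 + 22)/7 = 15.4286
Σ(y_t−ȳ)(y_{t+1}−ȳ) = (-63.6735) + (3.1837) + (0.6122) + (-5.1020) + (-33.6735) + (-61.9592) = -160.6122
Denominator Σ(y_t−ȳ)² = 275.7143
r_1 = -160.6122 / 275.7143 = -0.583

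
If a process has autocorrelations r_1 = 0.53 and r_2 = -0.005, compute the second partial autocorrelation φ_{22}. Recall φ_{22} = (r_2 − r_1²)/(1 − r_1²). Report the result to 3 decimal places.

φ_{22} = (r_2 − r_1²) / (1 − r_1²)
r_1² = (0.53)² = 0.2809
Numerator = -0.005 − 0.2809 = -0.2859; denominator = 1 − 0.2809 = 0.7191
φ_{22} = -0.2859 / 0.7191 = -0.398

-0.398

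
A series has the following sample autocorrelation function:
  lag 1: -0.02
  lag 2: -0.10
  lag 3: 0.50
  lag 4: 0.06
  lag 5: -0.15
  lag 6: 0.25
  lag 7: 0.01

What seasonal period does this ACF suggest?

The largest autocorrelation is r_3 = 0.50, with a weaker echo at lag 6 (0.25); the remaining lags stay at or below 0.06.
The dominant spike at lag 3 indicates a seasonal period of 3.

3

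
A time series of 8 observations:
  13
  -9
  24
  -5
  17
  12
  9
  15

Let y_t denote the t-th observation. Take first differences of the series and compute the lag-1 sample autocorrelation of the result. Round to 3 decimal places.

-0.822

First differences Δy: -22, 33, -29, 22, -5, -3, 6
Mean of differences = 0.2857
Numerator Σ(Δy_t−Δȳ)(Δy_{t+1}−Δȳ) = -2439.2245
Denominator Σ(Δy_t−Δȳ)² = 2967.4286
r_1(Δy) = -2439.2245 / 2967.4286 = -0.822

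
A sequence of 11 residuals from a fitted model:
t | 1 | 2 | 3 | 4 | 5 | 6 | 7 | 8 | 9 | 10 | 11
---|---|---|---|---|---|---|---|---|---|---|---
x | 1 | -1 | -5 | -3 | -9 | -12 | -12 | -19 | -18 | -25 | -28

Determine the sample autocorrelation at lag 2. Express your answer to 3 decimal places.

0.423

Mean x̄ = (1 − 1 − 5 − 3 − 9 − 12 − 12 − 19 − 18 − 25 − 28)/11 = -11.9091
Numerator Σ_{t=1}^{9}(x_t−x̄)(x_{t+2}−x̄) = 397.4380
Denominator Σ(x_t−x̄)² = 938.9091
r_2 = 397.4380 / 938.9091 = 0.423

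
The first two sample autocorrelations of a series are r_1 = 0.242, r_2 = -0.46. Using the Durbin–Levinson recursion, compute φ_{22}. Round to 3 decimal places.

-0.551

φ_{22} = (r_2 − r_1²) / (1 − r_1²)
r_1² = (0.242)² = 0.058564
Numerator = -0.46 − 0.0586 = -0.5186; denominator = 1 − 0.0586 = 0.9414
φ_{22} = -0.5186 / 0.9414 = -0.551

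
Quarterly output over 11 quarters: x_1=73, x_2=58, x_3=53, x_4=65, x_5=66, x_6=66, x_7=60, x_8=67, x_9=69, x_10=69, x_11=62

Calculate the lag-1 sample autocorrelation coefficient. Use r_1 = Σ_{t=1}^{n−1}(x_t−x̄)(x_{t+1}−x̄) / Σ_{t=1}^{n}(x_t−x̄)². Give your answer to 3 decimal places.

Mean x̄ = (73 + 58 + 53 + 65 + 66 + 66 + 60 + 67 + 69 + 69 + 62)/11 = 64.3636
Numerator Σ_{t=1}^{10}(x_t−x̄)(x_{t+1}−x̄) = 17.9587
Denominator Σ(x_t−x̄)² = 324.5455
r_1 = 17.9587 / 324.5455 = 0.055

0.055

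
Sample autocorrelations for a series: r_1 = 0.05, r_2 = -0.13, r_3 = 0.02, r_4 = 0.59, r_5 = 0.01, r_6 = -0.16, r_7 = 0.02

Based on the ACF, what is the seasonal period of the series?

4

The largest autocorrelation is r_4 = 0.59; the remaining lags stay at or below 0.05.
The dominant spike at lag 4 indicates a seasonal period of 4.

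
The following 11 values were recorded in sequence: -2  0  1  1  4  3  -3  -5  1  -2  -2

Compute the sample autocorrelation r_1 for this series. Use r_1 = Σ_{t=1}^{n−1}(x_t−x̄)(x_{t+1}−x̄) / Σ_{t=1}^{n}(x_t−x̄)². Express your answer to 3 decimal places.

0.274

Mean x̄ = (-2 + 0 + 1 + 1 + 4 + 3 − 3 − 5 + 1 − 2 − 2)/11 = -0.3636
Numerator Σ_{t=1}^{10}(x_t−x̄)(x_{t+1}−x̄) = 19.8678
Denominator Σ(x_t−x̄)² = 72.5455
r_1 = 19.8678 / 72.5455 = 0.274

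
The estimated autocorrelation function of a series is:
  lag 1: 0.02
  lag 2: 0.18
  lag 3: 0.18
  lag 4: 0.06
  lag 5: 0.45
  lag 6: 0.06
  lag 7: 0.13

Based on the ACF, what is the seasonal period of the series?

5

The largest autocorrelation is r_5 = 0.45; the remaining lags stay at or below 0.18.
The dominant spike at lag 5 indicates a seasonal period of 5.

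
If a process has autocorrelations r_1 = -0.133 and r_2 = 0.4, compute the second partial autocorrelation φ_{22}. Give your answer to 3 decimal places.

φ_{22} = (r_2 − r_1²) / (1 − r_1²)
r_1² = (-0.133)² = 0.017689
Numerator = 0.4 − 0.0177 = 0.3823; denominator = 1 − 0.0177 = 0.9823
φ_{22} = 0.3823 / 0.9823 = 0.389

0.389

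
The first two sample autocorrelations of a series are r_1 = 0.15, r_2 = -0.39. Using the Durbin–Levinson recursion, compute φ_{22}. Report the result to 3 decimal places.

-0.422

φ_{22} = (r_2 − r_1²) / (1 − r_1²)
r_1² = (0.15)² = 0.0225
Numerator = -0.39 − 0.0225 = -0.4125; denominator = 1 − 0.0225 = 0.9775
φ_{22} = -0.4125 / 0.9775 = -0.422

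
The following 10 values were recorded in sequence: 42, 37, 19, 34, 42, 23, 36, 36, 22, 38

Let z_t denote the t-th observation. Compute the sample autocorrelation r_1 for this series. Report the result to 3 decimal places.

Mean z̄ = (42 + 37 + 19 + 34 + 42 + 23 + 36 + 36 + 22 + 38)/10 = 32.9000
Numerator Σ_{t=1}^{9}(z_t−z̄)(z_{t+1}−z̄) = -225.5100
Denominator Σ(z_t−z̄)² = 638.9000
r_1 = -225.5100 / 638.9000 = -0.353

-0.353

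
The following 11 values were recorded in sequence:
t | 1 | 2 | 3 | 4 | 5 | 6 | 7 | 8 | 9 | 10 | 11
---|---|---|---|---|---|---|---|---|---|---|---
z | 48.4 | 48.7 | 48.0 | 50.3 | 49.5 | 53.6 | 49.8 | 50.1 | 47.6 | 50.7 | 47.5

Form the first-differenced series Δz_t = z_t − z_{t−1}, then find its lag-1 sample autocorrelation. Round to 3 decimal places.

First differences Δz: 0.3, -0.7, 2.3, -0.8, 4.1, -3.8, 0.3, -2.5, 3.1, -3.2
Mean of differences = -0.0900
Numerator Σ(Δz_t−Δz̄)(Δz_{t+1}−Δz̄) = -41.9081
Denominator Σ(Δz_t−Δz̄)² = 63.8690
r_1(Δz) = -41.9081 / 63.8690 = -0.656

-0.656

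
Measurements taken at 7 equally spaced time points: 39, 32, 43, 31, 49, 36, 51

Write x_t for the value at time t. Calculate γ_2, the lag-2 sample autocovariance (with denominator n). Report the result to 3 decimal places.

32.933

Mean x̄ = (39 + 32 + 43 + 31 + 49 + 36 + 51)/7 = 40.1429
Σ_{t=1}^{5}(x_t−x̄)(x_{t+2}−x̄) = 230.5306
γ_2 = 230.5306 / 7 = 32.933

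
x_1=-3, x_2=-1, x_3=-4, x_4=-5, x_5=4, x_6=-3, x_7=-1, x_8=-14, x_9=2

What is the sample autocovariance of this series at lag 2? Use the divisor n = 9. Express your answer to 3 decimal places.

1.285

Mean x̄ = (-3 − 1 − 4 − 5 + 4 − 3 − 1 − 14 + 2)/9 = -2.7778
Σ_{t=1}^{7}(x_t−x̄)(x_{t+2}−x̄) = 11.5679
γ_2 = 11.5679 / 9 = 1.285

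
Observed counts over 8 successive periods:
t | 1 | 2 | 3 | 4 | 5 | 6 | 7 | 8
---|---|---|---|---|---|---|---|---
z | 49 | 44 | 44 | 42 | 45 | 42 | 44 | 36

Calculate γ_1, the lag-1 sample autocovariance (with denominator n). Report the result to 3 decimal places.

-0.852

Mean z̄ = (49 + 44 + 44 + 42 + 45 + 42 + 44 + 36)/8 = 43.2500
Σ_{t=1}^{7}(z_t−z̄)(z_{t+1}−z̄) = -6.8125
γ_1 = -6.8125 / 8 = -0.852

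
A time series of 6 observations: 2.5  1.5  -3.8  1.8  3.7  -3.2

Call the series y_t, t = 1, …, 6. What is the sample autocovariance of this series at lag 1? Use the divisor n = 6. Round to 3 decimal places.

-2.579

Mean ȳ = (2.5 + 1.5 − 3.8 + 1.8 + 3.7 − 3.2)/6 = 0.4167
Σ_{t=1}^{5}(y_t−ȳ)(y_{t+1}−ȳ) = -15.4769
γ_1 = -15.4769 / 6 = -2.579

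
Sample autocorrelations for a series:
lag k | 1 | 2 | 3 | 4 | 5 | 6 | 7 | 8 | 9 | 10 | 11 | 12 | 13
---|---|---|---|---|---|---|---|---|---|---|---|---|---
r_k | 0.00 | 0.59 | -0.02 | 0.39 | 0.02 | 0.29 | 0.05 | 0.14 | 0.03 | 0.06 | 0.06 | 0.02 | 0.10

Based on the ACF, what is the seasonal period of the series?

The largest autocorrelation is r_2 = 0.59, with weaker echoes at lags 4 (0.39) and 6 (0.29); the remaining lags stay at or below 0.14.
The dominant spike at lag 2 indicates a seasonal period of 2.

2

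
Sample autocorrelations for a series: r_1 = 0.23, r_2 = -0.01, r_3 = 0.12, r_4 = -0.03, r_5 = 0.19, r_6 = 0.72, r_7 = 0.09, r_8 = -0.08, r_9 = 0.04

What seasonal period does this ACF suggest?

The largest autocorrelation is r_6 = 0.72; the remaining lags stay at or below 0.23.
The dominant spike at lag 6 indicates a seasonal period of 6.

6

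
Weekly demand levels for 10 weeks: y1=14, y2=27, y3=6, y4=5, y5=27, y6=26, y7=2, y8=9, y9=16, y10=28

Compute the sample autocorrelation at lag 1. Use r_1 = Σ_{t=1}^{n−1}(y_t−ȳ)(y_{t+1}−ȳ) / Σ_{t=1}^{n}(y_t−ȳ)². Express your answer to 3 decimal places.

-0.078

Mean ȳ = (14 + 27 + 6 + 5 + 27 + 26 + 2 + 9 + 16 + 28)/10 = 16.0000
Numerator Σ_{t=1}^{9}(y_t−ȳ)(y_{t+1}−ȳ) = -75.0000
Denominator Σ(y_t−ȳ)² = 956.0000
r_1 = -75.0000 / 956.0000 = -0.078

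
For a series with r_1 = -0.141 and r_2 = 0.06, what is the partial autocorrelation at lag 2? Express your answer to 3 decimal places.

φ_{22} = (r_2 − r_1²) / (1 − r_1²)
r_1² = (-0.141)² = 0.019881
Numerator = 0.06 − 0.0199 = 0.0401; denominator = 1 − 0.0199 = 0.9801
φ_{22} = 0.0401 / 0.9801 = 0.041

0.041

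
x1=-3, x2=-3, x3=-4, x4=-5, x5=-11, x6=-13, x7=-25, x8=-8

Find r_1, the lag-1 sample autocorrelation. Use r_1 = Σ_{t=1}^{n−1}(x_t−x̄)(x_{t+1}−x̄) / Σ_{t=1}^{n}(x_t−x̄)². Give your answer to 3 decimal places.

Mean x̄ = (-3 − 3 − 4 − 5 − 11 − 13 − 25 − 8)/8 = -9.0000
Deviations from mean: 6.0000, 6.0000, 5.0000, 4.0000, -2.0000, -4.0000, -16.0000, 1.0000
Σ(x_t−x̄)(x_{t+1}−x̄) = (36.0000) + (30.0000) + (20.0000) + (-8.0000) + (8.0000) + (64.0000) + (-16.0000) = 134.0000
Denominator Σ(x_t−x̄)² = 390.0000
r_1 = 134.0000 / 390.0000 = 0.344

0.344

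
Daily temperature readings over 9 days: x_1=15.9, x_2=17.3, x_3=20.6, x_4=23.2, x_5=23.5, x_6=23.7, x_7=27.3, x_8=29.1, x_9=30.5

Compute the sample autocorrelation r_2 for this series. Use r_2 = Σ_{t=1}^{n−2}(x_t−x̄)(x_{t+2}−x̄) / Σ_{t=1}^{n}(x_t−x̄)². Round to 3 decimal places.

Mean x̄ = (15.9 + 17.3 + 20.6 + 23.2 + 23.5 + 23.7 + 27.3 + 29.1 + 30.5)/9 = 23.4556
Numerator Σ_{t=1}^{7}(x_t−x̄)(x_{t+2}−x̄) = 51.5916
Denominator Σ(x_t−x̄)² = 199.5222
r_2 = 51.5916 / 199.5222 = 0.259

0.259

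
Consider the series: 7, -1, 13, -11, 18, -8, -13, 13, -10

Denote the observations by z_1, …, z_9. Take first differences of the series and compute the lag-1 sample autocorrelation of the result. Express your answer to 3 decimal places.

First differences Δz: -8, 14, -24, 29, -26, -5, 26, -23
Mean of differences = -2.1250
Numerator Σ(Δz_t−Δz̄)(Δz_{t+1}−Δz̄) = -2470.7656
Denominator Σ(Δz_t−Δz̄)² = 3546.8750
r_1(Δz) = -2470.7656 / 3546.8750 = -0.697

-0.697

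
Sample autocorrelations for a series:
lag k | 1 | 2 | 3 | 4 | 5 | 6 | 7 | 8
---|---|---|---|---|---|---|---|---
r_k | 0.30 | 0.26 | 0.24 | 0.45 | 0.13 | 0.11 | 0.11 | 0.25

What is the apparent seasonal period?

4

The largest autocorrelation is r_4 = 0.45; the remaining lags stay at or below 0.30. The elevated value at lag 1 (0.30), dropping to 0.26 at lag 2, reflects decaying short-term dependence rather than seasonality.
The dominant spike at lag 4 indicates a seasonal period of 4.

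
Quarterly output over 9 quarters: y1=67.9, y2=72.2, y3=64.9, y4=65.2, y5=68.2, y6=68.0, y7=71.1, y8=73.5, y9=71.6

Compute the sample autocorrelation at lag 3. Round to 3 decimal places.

Mean ȳ = (67.9 + 72.2 + 64.9 + 65.2 + 68.2 + 68.0 + 71.1 + 73.5 + 71.6)/9 = 69.1778
Σ(y_t−ȳ)(y_{t+3}−ȳ) = (5.0827) + (-2.9551) + (5.0383) + (-7.6462) + (-4.2262) + (-2.8528) = -7.5593
Denominator Σ(y_t−ȳ)² = 75.4756
r_3 = -7.5593 / 75.4756 = -0.100

-0.100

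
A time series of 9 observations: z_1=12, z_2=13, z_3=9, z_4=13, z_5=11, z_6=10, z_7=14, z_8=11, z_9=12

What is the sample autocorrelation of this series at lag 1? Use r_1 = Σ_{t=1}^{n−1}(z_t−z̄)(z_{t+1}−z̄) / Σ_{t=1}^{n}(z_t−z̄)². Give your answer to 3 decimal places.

-0.606

Mean z̄ = (12 + 13 + 9 + 13 + 11 + 10 + 14 + 11 + 12)/9 = 11.6667
Numerator Σ_{t=1}^{8}(z_t−z̄)(z_{t+1}−z̄) = -12.1111
Denominator Σ(z_t−z̄)² = 20.0000
r_1 = -12.1111 / 20.0000 = -0.606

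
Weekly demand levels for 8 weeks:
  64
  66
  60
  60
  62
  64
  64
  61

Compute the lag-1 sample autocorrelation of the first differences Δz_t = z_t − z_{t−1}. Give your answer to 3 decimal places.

-0.162

First differences Δz: 2, -6, 0, 2, 2, 0, -3
Mean of differences = -0.4286
Numerator Σ(Δz_t−Δz̄)(Δz_{t+1}−Δz̄) = -9.0408
Denominator Σ(Δz_t−Δz̄)² = 55.7143
r_1(Δz) = -9.0408 / 55.7143 = -0.162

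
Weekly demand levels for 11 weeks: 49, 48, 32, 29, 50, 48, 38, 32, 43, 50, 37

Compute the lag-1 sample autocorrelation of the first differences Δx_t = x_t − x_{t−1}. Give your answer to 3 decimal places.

-0.034

First differences Δx: -1, -16, -3, 21, -2, -10, -6, 11, 7, -13
Mean of differences = -1.2000
Numerator Σ(Δx_t−Δx̄)(Δx_{t+1}−Δx̄) = -40.0400
Denominator Σ(Δx_t−Δx̄)² = 1171.6000
r_1(Δx) = -40.0400 / 1171.6000 = -0.034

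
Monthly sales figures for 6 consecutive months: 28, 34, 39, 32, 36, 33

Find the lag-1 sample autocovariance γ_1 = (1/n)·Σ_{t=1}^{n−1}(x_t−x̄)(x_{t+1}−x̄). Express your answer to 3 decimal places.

-2.407

Mean x̄ = (28 + 34 + 39 + 32 + 36 + 33)/6 = 33.6667
Deviations: -5.6667, 0.3333, 5.3333, -1.6667, 2.3333, -0.6667
Σ_{t=1}^{5}(x_t−x̄)(x_{t+1}−x̄) = -14.4444
γ_1 = -14.4444 / 6 = -2.407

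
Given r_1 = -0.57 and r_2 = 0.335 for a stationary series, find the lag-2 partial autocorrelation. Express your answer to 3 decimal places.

φ_{22} = (r_2 − r_1²) / (1 − r_1²)
r_1² = (-0.57)² = 0.3249
Numerator = 0.335 − 0.3249 = 0.0101; denominator = 1 − 0.3249 = 0.6751
φ_{22} = 0.0101 / 0.6751 = 0.015

0.015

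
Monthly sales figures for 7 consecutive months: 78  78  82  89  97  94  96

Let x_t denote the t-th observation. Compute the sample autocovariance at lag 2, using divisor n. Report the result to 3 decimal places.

10.711

Mean x̄ = (78 + 78 + 82 + 89 + 97 + 94 + 96)/7 = 87.7143
Deviations: -9.7143, -9.7143, -5.7143, 1.2857, 9.2857, 6.2857, 8.2857
Σ_{t=1}^{5}(x_t−x̄)(x_{t+2}−x̄) = 74.9796
γ_2 = 74.9796 / 7 = 10.711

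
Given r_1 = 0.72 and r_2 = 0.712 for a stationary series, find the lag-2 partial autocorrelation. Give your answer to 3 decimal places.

0.402

φ_{22} = (r_2 − r_1²) / (1 − r_1²)
r_1² = (0.72)² = 0.5184
Numerator = 0.712 − 0.5184 = 0.1936; denominator = 1 − 0.5184 = 0.4816
φ_{22} = 0.1936 / 0.4816 = 0.402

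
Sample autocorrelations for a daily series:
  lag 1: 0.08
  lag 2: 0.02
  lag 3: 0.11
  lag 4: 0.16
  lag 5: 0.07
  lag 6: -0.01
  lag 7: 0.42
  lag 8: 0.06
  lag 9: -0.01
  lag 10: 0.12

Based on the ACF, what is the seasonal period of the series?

The largest autocorrelation is r_7 = 0.42; the remaining lags stay at or below 0.16.
The dominant spike at lag 7 indicates a seasonal period of 7.

7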